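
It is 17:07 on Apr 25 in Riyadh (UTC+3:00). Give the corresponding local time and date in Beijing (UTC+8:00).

22:07 on April 25

Beijing is 5:00 ahead of Riyadh.
Shift by the zone difference: 17:07 + 5:00 = 22:07 on Apr 25 in Beijing.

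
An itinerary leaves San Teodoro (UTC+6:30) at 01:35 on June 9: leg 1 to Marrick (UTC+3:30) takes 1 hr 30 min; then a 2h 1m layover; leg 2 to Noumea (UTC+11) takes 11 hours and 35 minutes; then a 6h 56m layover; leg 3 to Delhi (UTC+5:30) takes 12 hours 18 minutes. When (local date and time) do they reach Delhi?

10:55 on June 10

Convert departure to UTC: 01:35 − 6:30 = 19:05 UTC on Jun 8.
Add 1 hour 30 minutes leg 1 → 20:35 UTC.
Add 2 hours 1 minute layover in Marrick → 22:36 UTC.
Add 11 hours and 35 minutes leg 2 → 10:11 UTC (Jun 9).
Add 6 hours 56 minutes layover in Noumea → 17:07 UTC.
Add 12 hours and 18 minutes leg 3 → 05:25 UTC (Jun 10).
Delhi is UTC+5:30, so local arrival = 05:25 + 5:30 = 10:55 on Jun 10.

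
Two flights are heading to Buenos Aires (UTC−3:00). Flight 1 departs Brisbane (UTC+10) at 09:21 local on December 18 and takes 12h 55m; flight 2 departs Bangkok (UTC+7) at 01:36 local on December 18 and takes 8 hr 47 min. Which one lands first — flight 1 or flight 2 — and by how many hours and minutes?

the second, by 8 hours 53 minutes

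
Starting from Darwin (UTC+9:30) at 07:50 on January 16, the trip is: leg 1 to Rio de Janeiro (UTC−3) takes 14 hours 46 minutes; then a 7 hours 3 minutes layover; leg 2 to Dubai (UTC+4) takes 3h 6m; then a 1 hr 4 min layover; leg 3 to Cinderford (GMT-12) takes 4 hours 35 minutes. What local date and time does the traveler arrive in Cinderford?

Convert departure to UTC: 07:50 − 9:30 = 22:20 UTC on Jan 15.
Add 14 hours 46 minutes leg 1 → 13:06 UTC (Jan 16).
Add 7 hours 3 minutes layover in Rio de Janeiro → 20:09 UTC.
Add 3 hours 6 minutes leg 2 → 23:15 UTC.
Add 1 hour 4 minutes layover in Dubai → 00:19 UTC (Jan 17).
Add 4 hours 35 minutes leg 3 → 04:54 UTC.
Cinderford is UTC−12:00, so local arrival = 04:54 − 12:00 = 16:54 on Jan 16.

16:54 on Jan 16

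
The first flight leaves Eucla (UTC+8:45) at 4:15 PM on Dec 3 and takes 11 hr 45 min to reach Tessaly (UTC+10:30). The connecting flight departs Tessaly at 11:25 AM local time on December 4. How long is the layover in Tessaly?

5 hours 40 minutes

Convert departure to UTC: 4:15 PM − 8:45 = 7:30 AM UTC on Dec 3.
Add 11 hours 45 minutes flight time → 7:15 PM UTC.
Tessaly is UTC+10:30, so local arrival = 7:15 PM + 10:30 = 5:45 AM on Dec 4.
Layover = 11:25 AM − 5:45 AM = 5 hours 40 minutes.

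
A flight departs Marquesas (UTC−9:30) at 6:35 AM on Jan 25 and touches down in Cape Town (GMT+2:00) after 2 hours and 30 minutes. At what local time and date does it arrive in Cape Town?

8:35 PM on Jan 25

Convert departure to UTC: 6:35 AM + 9:30 = 4:05 PM UTC on Jan 25.
Add 2 hours and 30 minutes travel time → 6:35 PM UTC.
Cape Town is UTC+2:00, so local arrival = 6:35 PM + 2:00 = 8:35 PM on Jan 25.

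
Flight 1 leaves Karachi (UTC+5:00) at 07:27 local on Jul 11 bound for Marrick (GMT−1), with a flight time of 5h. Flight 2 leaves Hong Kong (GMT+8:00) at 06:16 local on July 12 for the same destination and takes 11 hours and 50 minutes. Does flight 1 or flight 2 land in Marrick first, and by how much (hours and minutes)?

the first, by 26 hours 39 minutes

Flight 1 in UTC: 07:27 − 5:00 = 02:27 on Jul 11.
+5 hours → arrive 07:27 UTC on Jul 11.
Flight 2 in UTC: 06:16 − 8:00 = 22:16 on Jul 11.
+11 hours 50 minutes → arrive 10:06 UTC on Jul 12.
Flight 1 lands earlier by 26 hours 39 minutes.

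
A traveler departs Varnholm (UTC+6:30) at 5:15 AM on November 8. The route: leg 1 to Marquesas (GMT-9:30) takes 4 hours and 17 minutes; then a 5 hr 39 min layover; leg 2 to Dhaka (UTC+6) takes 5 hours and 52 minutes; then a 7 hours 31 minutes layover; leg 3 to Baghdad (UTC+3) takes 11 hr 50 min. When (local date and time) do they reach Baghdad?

Convert departure to UTC: 5:15 AM − 6:30 = 10:45 PM UTC on Nov 7.
Add 4 hours and 17 minutes leg 1 → 3:02 AM UTC (Nov 8).
Add 5 hours and 39 minutes layover in Marquesas → 8:41 AM UTC.
Add 5 hours and 52 minutes leg 2 → 2:33 PM UTC.
Add 7 hours and 31 minutes layover in Dhaka → 10:04 PM UTC.
Add 11 hours 50 minutes leg 3 → 9:54 AM UTC (Nov 9).
Baghdad is UTC+3:00, so local arrival = 9:54 AM + 3:00 = 12:54 PM on Nov 9.

12:54 PM on November 9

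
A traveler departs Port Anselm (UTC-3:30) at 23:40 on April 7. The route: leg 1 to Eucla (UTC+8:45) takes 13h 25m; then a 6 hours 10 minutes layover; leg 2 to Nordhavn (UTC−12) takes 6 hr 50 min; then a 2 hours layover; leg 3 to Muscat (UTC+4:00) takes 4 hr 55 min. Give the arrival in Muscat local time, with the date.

16:30 on April 9

Convert departure to UTC: 23:40 + 3:30 = 03:10 UTC on Apr 8.
Add 13 hours 25 minutes leg 1 → 16:35 UTC.
Add 6 hours 10 minutes layover in Eucla → 22:45 UTC.
Add 6 hours and 50 minutes leg 2 → 05:35 UTC (Apr 9).
Add 2 hours layover in Nordhavn → 07:35 UTC.
Add 4 hours 55 minutes leg 3 → 12:30 UTC.
Muscat is UTC+4:00, so local arrival = 12:30 + 4:00 = 16:30 on Apr 9.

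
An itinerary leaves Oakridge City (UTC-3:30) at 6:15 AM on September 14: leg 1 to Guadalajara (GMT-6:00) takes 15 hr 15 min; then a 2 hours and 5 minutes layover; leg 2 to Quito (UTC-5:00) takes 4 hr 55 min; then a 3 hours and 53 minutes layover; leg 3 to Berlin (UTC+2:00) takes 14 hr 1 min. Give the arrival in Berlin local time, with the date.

Convert departure to UTC: 6:15 AM + 3:30 = 9:45 AM UTC on Sep 14.
Add 15 hours and 15 minutes leg 1 → 1:00 AM UTC (Sep 15).
Add 2 hours and 5 minutes layover in Guadalajara → 3:05 AM UTC.
Add 4 hours and 55 minutes leg 2 → 8:00 AM UTC.
Add 3 hours and 53 minutes layover in Quito → 11:53 AM UTC.
Add 14 hours and 1 minute leg 3 → 1:54 AM UTC (Sep 16).
Berlin is UTC+2:00, so local arrival = 1:54 AM + 2:00 = 3:54 AM on Sep 16.

3:54 AM on Sep 16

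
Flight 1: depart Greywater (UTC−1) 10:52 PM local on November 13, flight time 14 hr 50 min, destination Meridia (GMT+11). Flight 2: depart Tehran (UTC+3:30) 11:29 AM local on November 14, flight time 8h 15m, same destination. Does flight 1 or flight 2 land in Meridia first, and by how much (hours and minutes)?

the first, by 1 hour 32 minutes

Flight 1 in UTC: 10:52 PM + 1:00 = 11:52 PM on Nov 13.
+14 hours 50 minutes → arrive 2:42 PM UTC on Nov 14.
Flight 2 in UTC: 11:29 AM − 3:30 = 7:59 AM on Nov 14.
+8 hours 15 minutes → arrive 4:14 PM UTC on Nov 14.
Flight 1 lands earlier by 1 hour 32 minutes.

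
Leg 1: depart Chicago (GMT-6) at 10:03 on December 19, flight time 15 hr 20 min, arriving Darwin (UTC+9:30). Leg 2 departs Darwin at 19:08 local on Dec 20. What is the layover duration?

2 hours 15 minutes

Convert departure to UTC: 10:03 + 6:00 = 16:03 UTC on Dec 19.
Add 15 hours and 20 minutes flight time → 07:23 UTC (Dec 20).
Darwin is UTC+9:30, so local arrival = 07:23 + 9:30 = 16:53 on Dec 20.
Layover = 19:08 − 16:53 = 2 hours 15 minutes.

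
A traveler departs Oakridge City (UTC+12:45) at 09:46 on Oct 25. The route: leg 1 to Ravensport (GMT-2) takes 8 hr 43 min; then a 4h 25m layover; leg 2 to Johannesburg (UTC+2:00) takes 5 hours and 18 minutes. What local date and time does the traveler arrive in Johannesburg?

17:27 on Oct 25

Convert departure to UTC: 09:46 − 12:45 = 21:01 UTC on Oct 24.
Add 8 hours and 43 minutes leg 1 → 05:44 UTC (Oct 25).
Add 4 hours and 25 minutes layover in Ravensport → 10:09 UTC.
Add 5 hours and 18 minutes leg 2 → 15:27 UTC.
Johannesburg is UTC+2:00, so local arrival = 15:27 + 2:00 = 17:27 on Oct 25.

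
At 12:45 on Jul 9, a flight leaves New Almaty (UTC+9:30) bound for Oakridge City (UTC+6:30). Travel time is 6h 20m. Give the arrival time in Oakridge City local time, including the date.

Convert departure to UTC: 12:45 − 9:30 = 03:15 UTC on Jul 9.
Add 6 hours 20 minutes travel time → 09:35 UTC.
Oakridge City is UTC+6:30, so local arrival = 09:35 + 6:30 = 16:05 on Jul 9.

16:05 on July 9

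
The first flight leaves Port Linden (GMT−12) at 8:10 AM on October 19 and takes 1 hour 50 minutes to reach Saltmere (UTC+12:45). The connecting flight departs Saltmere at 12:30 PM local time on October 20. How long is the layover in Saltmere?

Convert departure to UTC: 8:10 AM + 12:00 = 8:10 PM UTC on Oct 19.
Add 1 hour and 50 minutes flight time → 10:00 PM UTC.
Saltmere is UTC+12:45, so local arrival = 10:00 PM + 12:45 = 10:45 AM on Oct 20.
Layover = 12:30 PM − 10:45 AM = 1 hour 45 minutes.

1 hour 45 minutes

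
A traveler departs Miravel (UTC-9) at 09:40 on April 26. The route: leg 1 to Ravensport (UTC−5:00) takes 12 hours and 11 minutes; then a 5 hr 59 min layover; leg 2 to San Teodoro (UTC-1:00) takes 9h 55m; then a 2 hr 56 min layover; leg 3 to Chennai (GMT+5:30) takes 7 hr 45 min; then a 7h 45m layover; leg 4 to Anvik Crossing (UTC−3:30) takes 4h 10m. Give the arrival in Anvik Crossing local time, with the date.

17:51 on April 28

Convert departure to UTC: 09:40 + 9:00 = 18:40 UTC on Apr 26.
Add 12 hours 11 minutes leg 1 → 06:51 UTC (Apr 27).
Add 5 hours and 59 minutes layover in Ravensport → 12:50 UTC.
Add 9 hours 55 minutes leg 2 → 22:45 UTC.
Add 2 hours 56 minutes layover in San Teodoro → 01:41 UTC (Apr 28).
Add 7 hours and 45 minutes leg 3 → 09:26 UTC.
Add 7 hours 45 minutes layover in Chennai → 17:11 UTC.
Add 4 hours and 10 minutes leg 4 → 21:21 UTC.
Anvik Crossing is UTC−3:30, so local arrival = 21:21 − 3:30 = 17:51 on Apr 28.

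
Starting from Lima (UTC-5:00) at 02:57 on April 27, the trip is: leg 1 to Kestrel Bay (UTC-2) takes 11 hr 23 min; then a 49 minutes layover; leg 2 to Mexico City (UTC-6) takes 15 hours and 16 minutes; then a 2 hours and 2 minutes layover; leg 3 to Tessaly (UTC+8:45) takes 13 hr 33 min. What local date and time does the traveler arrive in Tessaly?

11:45 on April 29

Convert departure to UTC: 02:57 + 5:00 = 07:57 UTC on Apr 27.
Add 11 hours and 23 minutes leg 1 → 19:20 UTC.
Add 49 minutes layover in Kestrel Bay → 20:09 UTC.
Add 15 hours and 16 minutes leg 2 → 11:25 UTC (Apr 28).
Add 2 hours and 2 minutes layover in Mexico City → 13:27 UTC.
Add 13 hours and 33 minutes leg 3 → 03:00 UTC (Apr 29).
Tessaly is UTC+8:45, so local arrival = 03:00 + 8:45 = 11:45 on Apr 29.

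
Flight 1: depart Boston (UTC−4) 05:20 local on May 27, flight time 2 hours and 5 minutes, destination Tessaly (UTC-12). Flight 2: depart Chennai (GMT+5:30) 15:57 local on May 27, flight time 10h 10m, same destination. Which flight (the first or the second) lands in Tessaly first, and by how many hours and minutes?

Flight 1 in UTC: 05:20 + 4:00 = 09:20 on May 27.
+2 hours 5 minutes → arrive 11:25 UTC on May 27.
Flight 2 in UTC: 15:57 − 5:30 = 10:27 on May 27.
+10 hours and 10 minutes → arrive 20:37 UTC on May 27.
Flight 1 lands earlier by 9 hours 12 minutes.

the first, by 9 hours 12 minutes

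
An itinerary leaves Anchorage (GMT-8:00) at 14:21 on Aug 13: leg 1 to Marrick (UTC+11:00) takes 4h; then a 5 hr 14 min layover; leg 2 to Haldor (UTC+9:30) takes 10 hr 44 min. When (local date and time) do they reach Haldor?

Convert departure to UTC: 14:21 + 8:00 = 22:21 UTC on Aug 13.
Add 4 hours leg 1 → 02:21 UTC (Aug 14).
Add 5 hours and 14 minutes layover in Marrick → 07:35 UTC.
Add 10 hours and 44 minutes leg 2 → 18:19 UTC.
Haldor is UTC+9:30, so local arrival = 18:19 + 9:30 = 03:49 on Aug 15.

03:49 on August 15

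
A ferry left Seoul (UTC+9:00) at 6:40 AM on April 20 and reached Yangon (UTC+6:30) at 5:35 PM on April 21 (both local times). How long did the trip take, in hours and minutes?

Departure in UTC: 6:40 AM − 9:00 = 9:40 PM on Apr 19.
Arrival in UTC: 5:35 PM − 6:30 = 11:05 AM on Apr 21.
Elapsed = 11:05 AM − 9:40 PM (+2 days) = 37 hours 25 minutes.

37 hours 25 minutes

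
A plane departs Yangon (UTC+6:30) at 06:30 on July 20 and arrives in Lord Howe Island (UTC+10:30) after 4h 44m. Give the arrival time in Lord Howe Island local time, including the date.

15:14 on Jul 20

Convert departure to UTC: 06:30 − 6:30 = 00:00 UTC on Jul 20.
Add 4 hours 44 minutes travel time → 04:44 UTC.
Lord Howe Island is UTC+10:30, so local arrival = 04:44 + 10:30 = 15:14 on Jul 20.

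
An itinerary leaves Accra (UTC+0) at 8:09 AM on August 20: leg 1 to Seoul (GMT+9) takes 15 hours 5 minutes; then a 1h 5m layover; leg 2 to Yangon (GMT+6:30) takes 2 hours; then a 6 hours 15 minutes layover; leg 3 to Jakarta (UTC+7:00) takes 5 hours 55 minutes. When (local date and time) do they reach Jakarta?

Accra is at UTC+0, so departure is already 8:09 AM UTC on Aug 20.
Add 15 hours and 5 minutes leg 1 → 11:14 PM UTC.
Add 1 hour 5 minutes layover in Seoul → 12:19 AM UTC (Aug 21).
Add 2 hours leg 2 → 2:19 AM UTC.
Add 6 hours 15 minutes layover in Yangon → 8:34 AM UTC.
Add 5 hours and 55 minutes leg 3 → 2:29 PM UTC.
Jakarta is UTC+7:00, so local arrival = 2:29 PM + 7:00 = 9:29 PM on Aug 21.

9:29 PM on August 21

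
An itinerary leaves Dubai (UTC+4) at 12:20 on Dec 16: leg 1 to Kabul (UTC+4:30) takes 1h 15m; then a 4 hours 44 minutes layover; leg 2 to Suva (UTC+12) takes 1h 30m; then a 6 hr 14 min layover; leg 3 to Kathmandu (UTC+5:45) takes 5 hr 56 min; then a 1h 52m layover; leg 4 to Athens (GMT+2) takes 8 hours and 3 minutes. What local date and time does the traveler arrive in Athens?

Convert departure to UTC: 12:20 − 4:00 = 08:20 UTC on Dec 16.
Add 1 hour and 15 minutes leg 1 → 09:35 UTC.
Add 4 hours and 44 minutes layover in Kabul → 14:19 UTC.
Add 1 hour and 30 minutes leg 2 → 15:49 UTC.
Add 6 hours 14 minutes layover in Suva → 22:03 UTC.
Add 5 hours and 56 minutes leg 3 → 03:59 UTC (Dec 17).
Add 1 hour 52 minutes layover in Kathmandu → 05:51 UTC.
Add 8 hours and 3 minutes leg 4 → 13:54 UTC.
Athens is UTC+2:00, so local arrival = 13:54 + 2:00 = 15:54 on Dec 17.

15:54 on Dec 17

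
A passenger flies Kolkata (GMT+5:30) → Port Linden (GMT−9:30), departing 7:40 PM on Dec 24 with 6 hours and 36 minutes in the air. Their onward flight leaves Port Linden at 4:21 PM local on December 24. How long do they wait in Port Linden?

Convert departure to UTC: 7:40 PM − 5:30 = 2:10 PM UTC on Dec 24.
Add 6 hours 36 minutes flight time → 8:46 PM UTC.
Port Linden is UTC−9:30, so local arrival = 8:46 PM − 9:30 = 11:16 AM on Dec 24.
Layover = 4:21 PM − 11:16 AM = 5 hours 5 minutes.

5 hours 5 minutes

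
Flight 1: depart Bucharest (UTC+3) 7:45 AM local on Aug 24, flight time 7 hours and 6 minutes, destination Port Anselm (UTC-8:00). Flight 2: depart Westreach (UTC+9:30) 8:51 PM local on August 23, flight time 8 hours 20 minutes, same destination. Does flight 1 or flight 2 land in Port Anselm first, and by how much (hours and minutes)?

the second, by 16 hours 10 minutes

Flight 1 in UTC: 7:45 AM − 3:00 = 4:45 AM on Aug 24.
+7 hours 6 minutes → arrive 11:51 AM UTC on Aug 24.
Flight 2 in UTC: 8:51 PM − 9:30 = 11:21 AM on Aug 23.
+8 hours and 20 minutes → arrive 7:41 PM UTC on Aug 23.
Flight 2 lands earlier by 16 hours 10 minutes.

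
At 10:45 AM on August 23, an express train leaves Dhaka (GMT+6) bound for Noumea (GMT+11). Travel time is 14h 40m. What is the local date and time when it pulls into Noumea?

Noumea is 5:00 ahead of Dhaka.
After 14 hours 40 minutes it is 1:25 AM (Aug 24) in Dhaka.
Shift by the zone difference: 1:25 AM + 5:00 = 6:25 AM on Aug 24 in Noumea.

6:25 AM on August 24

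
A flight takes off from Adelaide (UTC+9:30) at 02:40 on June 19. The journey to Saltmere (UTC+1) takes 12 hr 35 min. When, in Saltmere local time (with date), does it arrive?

Saltmere is 8:30 behind Adelaide.
After 12 hours 35 minutes it is 15:15 in Adelaide.
Shift by the zone difference: 15:15 − 8:30 = 06:45 on Jun 19 in Saltmere.

06:45 on Jun 19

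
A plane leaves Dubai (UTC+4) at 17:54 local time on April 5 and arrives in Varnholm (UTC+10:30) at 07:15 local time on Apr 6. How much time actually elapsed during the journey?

6 hours 51 minutes

Departure in UTC: 17:54 − 4:00 = 13:54 on Apr 5.
Arrival in UTC: 07:15 − 10:30 = 20:45 on Apr 5.
Elapsed = 20:45 − 13:54 = 6 hours 51 minutes.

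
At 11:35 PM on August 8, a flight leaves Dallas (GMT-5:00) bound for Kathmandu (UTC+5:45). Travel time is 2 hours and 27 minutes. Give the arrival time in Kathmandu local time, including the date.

12:47 PM on August 9

Convert departure to UTC: 11:35 PM + 5:00 = 4:35 AM UTC on Aug 9.
Add 2 hours 27 minutes travel time → 7:02 AM UTC.
Kathmandu is UTC+5:45, so local arrival = 7:02 AM + 5:45 = 12:47 PM on Aug 9.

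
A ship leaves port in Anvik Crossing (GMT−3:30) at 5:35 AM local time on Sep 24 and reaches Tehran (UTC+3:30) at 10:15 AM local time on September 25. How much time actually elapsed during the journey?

21 hours 40 minutes

Tehran is 7:00 ahead of Anvik Crossing.
Clock-face elapsed time (ignoring zones) is 28 hours 40 minutes.
Actual elapsed = 28 hours 40 minutes − 7:00 = 21 hours 40 minutes.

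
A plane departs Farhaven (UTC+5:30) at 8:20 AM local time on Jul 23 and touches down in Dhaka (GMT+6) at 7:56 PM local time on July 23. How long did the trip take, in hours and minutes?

Departure in UTC: 8:20 AM − 5:30 = 2:50 AM on Jul 23.
Arrival in UTC: 7:56 PM − 6:00 = 1:56 PM on Jul 23.
Elapsed = 1:56 PM − 2:50 AM = 11 hours 6 minutes.

11 hours 6 minutes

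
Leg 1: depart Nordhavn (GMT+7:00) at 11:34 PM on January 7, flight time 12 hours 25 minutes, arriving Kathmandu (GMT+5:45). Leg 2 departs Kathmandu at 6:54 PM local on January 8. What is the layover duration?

8 hours 10 minutes

Convert departure to UTC: 11:34 PM − 7:00 = 4:34 PM UTC on Jan 7.
Add 12 hours and 25 minutes flight time → 4:59 AM UTC (Jan 8).
Kathmandu is UTC+5:45, so local arrival = 4:59 AM + 5:45 = 10:44 AM on Jan 8.
Layover = 6:54 PM − 10:44 AM = 8 hours 10 minutes.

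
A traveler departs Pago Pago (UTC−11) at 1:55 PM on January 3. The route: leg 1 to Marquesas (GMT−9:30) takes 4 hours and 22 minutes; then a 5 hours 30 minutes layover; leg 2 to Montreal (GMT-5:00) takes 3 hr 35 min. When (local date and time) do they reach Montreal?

Convert departure to UTC: 1:55 PM + 11:00 = 12:55 AM UTC on Jan 4.
Add 4 hours 22 minutes leg 1 → 5:17 AM UTC.
Add 5 hours and 30 minutes layover in Marquesas → 10:47 AM UTC.
Add 3 hours 35 minutes leg 2 → 2:22 PM UTC.
Montreal is UTC−5:00, so local arrival = 2:22 PM − 5:00 = 9:22 AM on Jan 4.

9:22 AM on January 4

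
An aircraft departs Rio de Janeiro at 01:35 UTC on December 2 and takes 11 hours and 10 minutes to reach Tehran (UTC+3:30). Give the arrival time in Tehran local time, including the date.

16:15 on December 2

Departure is given in UTC: 01:35 on Dec 2.
Add 11 hours 10 minutes → 12:45 UTC.
Tehran is UTC+3:30: 12:45 + 3:30 = 16:15 on Dec 2.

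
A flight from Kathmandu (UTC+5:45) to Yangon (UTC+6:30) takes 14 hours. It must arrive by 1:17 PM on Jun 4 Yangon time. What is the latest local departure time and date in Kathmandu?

10:32 PM on June 3

Target arrival in UTC: 1:17 PM − 6:30 = 6:47 AM on Jun 4.
Subtract 14 hours → departure 4:47 PM UTC on Jun 3.
Kathmandu is UTC+5:45: 4:47 PM + 5:45 = 10:32 PM on Jun 3.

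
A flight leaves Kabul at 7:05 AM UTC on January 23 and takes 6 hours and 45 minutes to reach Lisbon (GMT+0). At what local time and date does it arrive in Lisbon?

Departure is given in UTC: 7:05 AM on Jan 23.
Add 6 hours and 45 minutes → 1:50 PM UTC.
Lisbon is UTC+0, so local arrival is 1:50 PM on Jan 23.

1:50 PM on Jan 23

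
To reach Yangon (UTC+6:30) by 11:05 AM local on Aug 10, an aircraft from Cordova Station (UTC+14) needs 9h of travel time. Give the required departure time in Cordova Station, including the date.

9:35 AM on Aug 10

Target arrival in UTC: 11:05 AM − 6:30 = 4:35 AM on Aug 10.
Subtract 9 hours → departure 7:35 PM UTC on Aug 9.
Cordova Station is UTC+14:00: 7:35 PM + 14:00 = 9:35 AM on Aug 10.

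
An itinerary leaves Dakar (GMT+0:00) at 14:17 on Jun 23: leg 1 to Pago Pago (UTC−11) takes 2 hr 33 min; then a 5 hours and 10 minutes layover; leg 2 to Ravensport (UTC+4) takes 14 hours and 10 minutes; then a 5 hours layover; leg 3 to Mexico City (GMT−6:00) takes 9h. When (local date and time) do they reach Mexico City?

20:10 on Jun 24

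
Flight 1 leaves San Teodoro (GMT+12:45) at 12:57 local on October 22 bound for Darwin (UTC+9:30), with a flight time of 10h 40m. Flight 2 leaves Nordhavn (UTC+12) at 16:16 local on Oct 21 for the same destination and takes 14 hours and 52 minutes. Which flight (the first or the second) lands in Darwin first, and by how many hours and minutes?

the second, by 15 hours 44 minutes

Flight 1 in UTC: 12:57 − 12:45 = 00:12 on Oct 22.
+10 hours 40 minutes → arrive 10:52 UTC on Oct 22.
Flight 2 in UTC: 16:16 − 12:00 = 04:16 on Oct 21.
+14 hours and 52 minutes → arrive 19:08 UTC on Oct 21.
Flight 2 lands earlier by 15 hours 44 minutes.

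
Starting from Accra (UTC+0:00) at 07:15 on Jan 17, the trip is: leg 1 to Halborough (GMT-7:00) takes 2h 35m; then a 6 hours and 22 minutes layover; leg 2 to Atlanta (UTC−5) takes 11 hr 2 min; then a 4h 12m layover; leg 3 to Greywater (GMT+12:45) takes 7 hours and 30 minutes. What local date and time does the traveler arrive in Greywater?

03:41 on January 19

Accra is at UTC+0, so departure is already 07:15 UTC on Jan 17.
Add 2 hours and 35 minutes leg 1 → 09:50 UTC.
Add 6 hours and 22 minutes layover in Halborough → 16:12 UTC.
Add 11 hours and 2 minutes leg 2 → 03:14 UTC (Jan 18).
Add 4 hours and 12 minutes layover in Atlanta → 07:26 UTC.
Add 7 hours and 30 minutes leg 3 → 14:56 UTC.
Greywater is UTC+12:45, so local arrival = 14:56 + 12:45 = 03:41 on Jan 19.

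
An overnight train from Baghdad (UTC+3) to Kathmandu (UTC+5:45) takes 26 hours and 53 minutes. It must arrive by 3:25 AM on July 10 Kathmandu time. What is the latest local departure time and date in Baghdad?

Target arrival in UTC: 3:25 AM − 5:45 = 9:40 PM on Jul 9.
Subtract 26 hours 53 minutes → departure 6:47 PM UTC on Jul 8.
Baghdad is UTC+3:00: 6:47 PM + 3:00 = 9:47 PM on Jul 8.

9:47 PM on Jul 8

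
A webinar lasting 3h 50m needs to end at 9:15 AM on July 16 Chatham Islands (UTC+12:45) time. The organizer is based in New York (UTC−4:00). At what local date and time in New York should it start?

Target end time in UTC: 9:15 AM − 12:45 = 8:30 PM on Jul 15.
Subtract 3 hours and 50 minutes → start 4:40 PM UTC on Jul 15.
New York is UTC−4:00: 4:40 PM − 4:00 = 12:40 PM on Jul 15.

12:40 PM on July 15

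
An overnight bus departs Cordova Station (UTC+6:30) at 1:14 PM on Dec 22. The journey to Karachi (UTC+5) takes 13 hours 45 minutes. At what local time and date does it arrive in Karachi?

1:29 AM on Dec 23

Convert departure to UTC: 1:14 PM − 6:30 = 6:44 AM UTC on Dec 22.
Add 13 hours and 45 minutes travel time → 8:29 PM UTC.
Karachi is UTC+5:00, so local arrival = 8:29 PM + 5:00 = 1:29 AM on Dec 23.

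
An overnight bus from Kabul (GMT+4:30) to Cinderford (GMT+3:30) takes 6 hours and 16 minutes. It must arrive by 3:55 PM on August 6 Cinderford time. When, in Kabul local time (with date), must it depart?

10:39 AM on August 6

Target arrival in UTC: 3:55 PM − 3:30 = 12:25 PM on Aug 6.
Subtract 6 hours and 16 minutes → departure 6:09 AM UTC on Aug 6.
Kabul is UTC+4:30: 6:09 AM + 4:30 = 10:39 AM on Aug 6.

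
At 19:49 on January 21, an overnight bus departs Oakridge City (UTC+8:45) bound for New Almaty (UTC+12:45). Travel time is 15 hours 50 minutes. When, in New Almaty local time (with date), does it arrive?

Convert departure to UTC: 19:49 − 8:45 = 11:04 UTC on Jan 21.
Add 15 hours and 50 minutes travel time → 02:54 UTC (Jan 22).
New Almaty is UTC+12:45, so local arrival = 02:54 + 12:45 = 15:39 on Jan 22.

15:39 on January 22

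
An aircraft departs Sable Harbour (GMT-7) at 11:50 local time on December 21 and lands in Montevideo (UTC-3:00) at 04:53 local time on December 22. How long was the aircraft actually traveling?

Departure in UTC: 11:50 + 7:00 = 18:50 on Dec 21.
Arrival in UTC: 04:53 + 3:00 = 07:53 on Dec 22.
Elapsed = 07:53 − 18:50 (+1 day) = 13 hours 3 minutes.

13 hours 3 minutes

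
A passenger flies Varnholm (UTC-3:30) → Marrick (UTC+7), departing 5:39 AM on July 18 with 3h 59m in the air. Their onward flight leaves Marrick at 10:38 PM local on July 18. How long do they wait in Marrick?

2 hours 30 minutes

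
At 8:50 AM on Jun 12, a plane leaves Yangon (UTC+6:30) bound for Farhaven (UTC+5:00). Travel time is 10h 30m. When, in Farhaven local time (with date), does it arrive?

5:50 PM on Jun 12

Convert departure to UTC: 8:50 AM − 6:30 = 2:20 AM UTC on Jun 12.
Add 10 hours and 30 minutes travel time → 12:50 PM UTC.
Farhaven is UTC+5:00, so local arrival = 12:50 PM + 5:00 = 5:50 PM on Jun 12.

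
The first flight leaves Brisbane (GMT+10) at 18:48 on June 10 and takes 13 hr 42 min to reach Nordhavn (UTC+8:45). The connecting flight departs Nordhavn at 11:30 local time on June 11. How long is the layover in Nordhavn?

4 hours 15 minutes

Convert departure to UTC: 18:48 − 10:00 = 08:48 UTC on Jun 10.
Add 13 hours and 42 minutes flight time → 22:30 UTC.
Nordhavn is UTC+8:45, so local arrival = 22:30 + 8:45 = 07:15 on Jun 11.
Layover = 11:30 − 07:15 = 4 hours 15 minutes.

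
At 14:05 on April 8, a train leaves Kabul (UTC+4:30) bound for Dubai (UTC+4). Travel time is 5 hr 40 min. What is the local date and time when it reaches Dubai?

Convert departure to UTC: 14:05 − 4:30 = 09:35 UTC on Apr 8.
Add 5 hours and 40 minutes travel time → 15:15 UTC.
Dubai is UTC+4:00, so local arrival = 15:15 + 4:00 = 19:15 on Apr 8.

19:15 on April 8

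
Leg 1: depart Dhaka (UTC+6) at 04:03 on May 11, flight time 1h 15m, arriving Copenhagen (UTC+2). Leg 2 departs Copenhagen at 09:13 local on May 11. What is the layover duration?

7 hours 55 minutes

Convert departure to UTC: 04:03 − 6:00 = 22:03 UTC on May 10.
Add 1 hour and 15 minutes flight time → 23:18 UTC.
Copenhagen is UTC+2:00, so local arrival = 23:18 + 2:00 = 01:18 on May 11.
Layover = 09:13 − 01:18 = 7 hours 55 minutes.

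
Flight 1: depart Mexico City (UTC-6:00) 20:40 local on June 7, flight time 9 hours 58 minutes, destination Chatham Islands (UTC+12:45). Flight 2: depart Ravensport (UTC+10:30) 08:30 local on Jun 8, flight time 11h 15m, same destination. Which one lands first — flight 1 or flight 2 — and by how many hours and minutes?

Flight 1 in UTC: 20:40 + 6:00 = 02:40 on Jun 8.
+9 hours 58 minutes → arrive 12:38 UTC on Jun 8.
Flight 2 in UTC: 08:30 − 10:30 = 22:00 on Jun 7.
+11 hours 15 minutes → arrive 09:15 UTC on Jun 8.
Flight 2 lands earlier by 3 hours 23 minutes.

the second, by 3 hours 23 minutes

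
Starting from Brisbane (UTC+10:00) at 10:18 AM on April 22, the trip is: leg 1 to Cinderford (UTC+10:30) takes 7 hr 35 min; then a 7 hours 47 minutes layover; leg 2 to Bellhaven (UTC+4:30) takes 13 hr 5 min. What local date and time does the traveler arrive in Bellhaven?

9:15 AM on April 23

Convert departure to UTC: 10:18 AM − 10:00 = 12:18 AM UTC on Apr 22.
Add 7 hours 35 minutes leg 1 → 7:53 AM UTC.
Add 7 hours 47 minutes layover in Cinderford → 3:40 PM UTC.
Add 13 hours 5 minutes leg 2 → 4:45 AM UTC (Apr 23).
Bellhaven is UTC+4:30, so local arrival = 4:45 AM + 4:30 = 9:15 AM on Apr 23.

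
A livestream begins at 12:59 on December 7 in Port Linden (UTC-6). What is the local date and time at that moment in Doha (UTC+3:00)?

21:59 on Dec 7

In UTC: 12:59 + 6:00 = 18:59 on Dec 7.
Doha is UTC+3:00: 18:59 + 3:00 = 21:59 on Dec 7.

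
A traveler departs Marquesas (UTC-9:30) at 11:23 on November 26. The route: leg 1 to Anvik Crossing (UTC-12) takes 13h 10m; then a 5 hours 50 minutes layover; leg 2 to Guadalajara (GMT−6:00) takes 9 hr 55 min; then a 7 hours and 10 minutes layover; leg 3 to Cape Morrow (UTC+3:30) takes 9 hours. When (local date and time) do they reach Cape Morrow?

Convert departure to UTC: 11:23 + 9:30 = 20:53 UTC on Nov 26.
Add 13 hours 10 minutes leg 1 → 10:03 UTC (Nov 27).
Add 5 hours 50 minutes layover in Anvik Crossing → 15:53 UTC.
Add 9 hours 55 minutes leg 2 → 01:48 UTC (Nov 28).
Add 7 hours and 10 minutes layover in Guadalajara → 08:58 UTC.
Add 9 hours leg 3 → 17:58 UTC.
Cape Morrow is UTC+3:30, so local arrival = 17:58 + 3:30 = 21:28 on Nov 28.

21:28 on Nov 28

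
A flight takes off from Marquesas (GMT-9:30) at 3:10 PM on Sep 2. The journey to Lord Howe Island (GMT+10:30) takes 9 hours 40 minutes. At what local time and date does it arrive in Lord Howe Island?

8:50 PM on Sep 3

Convert departure to UTC: 3:10 PM + 9:30 = 12:40 AM UTC on Sep 3.
Add 9 hours 40 minutes travel time → 10:20 AM UTC.
Lord Howe Island is UTC+10:30, so local arrival = 10:20 AM + 10:30 = 8:50 PM on Sep 3.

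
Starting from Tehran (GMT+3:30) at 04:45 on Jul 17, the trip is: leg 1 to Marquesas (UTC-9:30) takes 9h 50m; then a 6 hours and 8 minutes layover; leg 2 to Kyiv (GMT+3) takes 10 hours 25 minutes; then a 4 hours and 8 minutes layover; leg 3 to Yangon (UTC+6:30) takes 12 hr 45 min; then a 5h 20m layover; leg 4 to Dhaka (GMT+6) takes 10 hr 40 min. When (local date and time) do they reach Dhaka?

Convert departure to UTC: 04:45 − 3:30 = 01:15 UTC on Jul 17.
Add 9 hours and 50 minutes leg 1 → 11:05 UTC.
Add 6 hours 8 minutes layover in Marquesas → 17:13 UTC.
Add 10 hours 25 minutes leg 2 → 03:38 UTC (Jul 18).
Add 4 hours 8 minutes layover in Kyiv → 07:46 UTC.
Add 12 hours and 45 minutes leg 3 → 20:31 UTC.
Add 5 hours and 20 minutes layover in Yangon → 01:51 UTC (Jul 19).
Add 10 hours and 40 minutes leg 4 → 12:31 UTC.
Dhaka is UTC+6:00, so local arrival = 12:31 + 6:00 = 18:31 on Jul 19.

18:31 on July 19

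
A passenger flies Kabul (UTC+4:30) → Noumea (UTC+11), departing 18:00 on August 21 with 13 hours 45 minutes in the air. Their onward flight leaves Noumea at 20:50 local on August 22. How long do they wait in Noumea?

6 hours 35 minutes

Convert departure to UTC: 18:00 − 4:30 = 13:30 UTC on Aug 21.
Add 13 hours 45 minutes flight time → 03:15 UTC (Aug 22).
Noumea is UTC+11:00, so local arrival = 03:15 + 11:00 = 14:15 on Aug 22.
Layover = 20:50 − 14:15 = 6 hours 35 minutes.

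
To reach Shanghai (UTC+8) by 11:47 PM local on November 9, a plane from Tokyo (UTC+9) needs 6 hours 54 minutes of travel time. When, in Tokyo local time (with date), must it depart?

5:53 PM on Nov 9

Target arrival in UTC: 11:47 PM − 8:00 = 3:47 PM on Nov 9.
Subtract 6 hours and 54 minutes → departure 8:53 AM UTC on Nov 9.
Tokyo is UTC+9:00: 8:53 AM + 9:00 = 5:53 PM on Nov 9.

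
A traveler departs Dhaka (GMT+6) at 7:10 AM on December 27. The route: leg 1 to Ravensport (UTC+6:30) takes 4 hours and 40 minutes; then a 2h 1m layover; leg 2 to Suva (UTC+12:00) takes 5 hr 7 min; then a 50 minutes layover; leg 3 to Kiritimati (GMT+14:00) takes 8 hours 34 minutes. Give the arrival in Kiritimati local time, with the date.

Convert departure to UTC: 7:10 AM − 6:00 = 1:10 AM UTC on Dec 27.
Add 4 hours 40 minutes leg 1 → 5:50 AM UTC.
Add 2 hours 1 minute layover in Ravensport → 7:51 AM UTC.
Add 5 hours 7 minutes leg 2 → 12:58 PM UTC.
Add 50 minutes layover in Suva → 1:48 PM UTC.
Add 8 hours and 34 minutes leg 3 → 10:22 PM UTC.
Kiritimati is UTC+14:00, so local arrival = 10:22 PM + 14:00 = 12:22 PM on Dec 28.

12:22 PM on Dec 28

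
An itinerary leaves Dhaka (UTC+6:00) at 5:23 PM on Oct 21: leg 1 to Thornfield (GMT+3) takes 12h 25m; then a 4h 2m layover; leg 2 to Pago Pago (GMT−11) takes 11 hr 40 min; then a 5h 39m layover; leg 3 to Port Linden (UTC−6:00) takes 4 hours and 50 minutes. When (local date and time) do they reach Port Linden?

7:59 PM on Oct 22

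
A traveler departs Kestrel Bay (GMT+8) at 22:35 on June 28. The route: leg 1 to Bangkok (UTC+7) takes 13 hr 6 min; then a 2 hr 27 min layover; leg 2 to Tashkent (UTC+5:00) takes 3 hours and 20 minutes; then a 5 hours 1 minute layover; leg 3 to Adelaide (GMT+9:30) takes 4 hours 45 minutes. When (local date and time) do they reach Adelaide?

04:44 on Jun 30

Convert departure to UTC: 22:35 − 8:00 = 14:35 UTC on Jun 28.
Add 13 hours and 6 minutes leg 1 → 03:41 UTC (Jun 29).
Add 2 hours and 27 minutes layover in Bangkok → 06:08 UTC.
Add 3 hours 20 minutes leg 2 → 09:28 UTC.
Add 5 hours 1 minute layover in Tashkent → 14:29 UTC.
Add 4 hours and 45 minutes leg 3 → 19:14 UTC.
Adelaide is UTC+9:30, so local arrival = 19:14 + 9:30 = 04:44 on Jun 30.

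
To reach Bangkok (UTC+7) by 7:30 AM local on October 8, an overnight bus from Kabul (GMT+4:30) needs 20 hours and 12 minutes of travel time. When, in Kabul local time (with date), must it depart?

Target arrival in UTC: 7:30 AM − 7:00 = 12:30 AM on Oct 8.
Subtract 20 hours 12 minutes → departure 4:18 AM UTC on Oct 7.
Kabul is UTC+4:30: 4:18 AM + 4:30 = 8:48 AM on Oct 7.

8:48 AM on October 7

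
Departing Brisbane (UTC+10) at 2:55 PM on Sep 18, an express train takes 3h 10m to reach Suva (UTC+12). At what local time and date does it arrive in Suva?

8:05 PM on Sep 18

Convert departure to UTC: 2:55 PM − 10:00 = 4:55 AM UTC on Sep 18.
Add 3 hours 10 minutes travel time → 8:05 AM UTC.
Suva is UTC+12:00, so local arrival = 8:05 AM + 12:00 = 8:05 PM on Sep 18.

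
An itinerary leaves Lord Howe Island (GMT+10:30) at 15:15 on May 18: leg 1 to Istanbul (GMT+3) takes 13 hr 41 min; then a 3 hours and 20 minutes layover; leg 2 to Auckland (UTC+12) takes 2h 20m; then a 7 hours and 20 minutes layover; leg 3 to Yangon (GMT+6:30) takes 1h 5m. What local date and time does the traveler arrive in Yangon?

Convert departure to UTC: 15:15 − 10:30 = 04:45 UTC on May 18.
Add 13 hours 41 minutes leg 1 → 18:26 UTC.
Add 3 hours 20 minutes layover in Istanbul → 21:46 UTC.
Add 2 hours and 20 minutes leg 2 → 00:06 UTC (May 19).
Add 7 hours 20 minutes layover in Auckland → 07:26 UTC.
Add 1 hour and 5 minutes leg 3 → 08:31 UTC.
Yangon is UTC+6:30, so local arrival = 08:31 + 6:30 = 15:01 on May 19.

15:01 on May 19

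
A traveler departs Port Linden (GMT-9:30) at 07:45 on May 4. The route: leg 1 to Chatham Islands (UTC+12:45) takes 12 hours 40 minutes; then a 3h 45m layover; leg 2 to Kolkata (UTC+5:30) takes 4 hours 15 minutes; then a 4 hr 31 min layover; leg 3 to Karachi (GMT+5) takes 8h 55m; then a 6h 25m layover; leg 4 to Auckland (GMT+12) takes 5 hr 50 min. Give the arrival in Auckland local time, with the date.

03:36 on May 7

Convert departure to UTC: 07:45 + 9:30 = 17:15 UTC on May 4.
Add 12 hours 40 minutes leg 1 → 05:55 UTC (May 5).
Add 3 hours 45 minutes layover in Chatham Islands → 09:40 UTC.
Add 4 hours and 15 minutes leg 2 → 13:55 UTC.
Add 4 hours 31 minutes layover in Kolkata → 18:26 UTC.
Add 8 hours and 55 minutes leg 3 → 03:21 UTC (May 6).
Add 6 hours 25 minutes layover in Karachi → 09:46 UTC.
Add 5 hours 50 minutes leg 4 → 15:36 UTC.
Auckland is UTC+12:00, so local arrival = 15:36 + 12:00 = 03:36 on May 7.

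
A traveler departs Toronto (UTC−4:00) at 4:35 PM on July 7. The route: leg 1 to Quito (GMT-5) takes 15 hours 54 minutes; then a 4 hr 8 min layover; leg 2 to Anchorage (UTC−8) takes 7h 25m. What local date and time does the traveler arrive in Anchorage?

4:02 PM on July 8

Convert departure to UTC: 4:35 PM + 4:00 = 8:35 PM UTC on Jul 7.
Add 15 hours 54 minutes leg 1 → 12:29 PM UTC (Jul 8).
Add 4 hours 8 minutes layover in Quito → 4:37 PM UTC.
Add 7 hours 25 minutes leg 2 → 12:02 AM UTC (Jul 9).
Anchorage is UTC−8:00, so local arrival = 12:02 AM − 8:00 = 4:02 PM on Jul 8.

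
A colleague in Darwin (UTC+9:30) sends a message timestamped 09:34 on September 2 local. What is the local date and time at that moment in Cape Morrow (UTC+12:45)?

12:49 on September 2

In UTC: 09:34 − 9:30 = 00:04 on Sep 2.
Cape Morrow is UTC+12:45: 00:04 + 12:45 = 12:49 on Sep 2.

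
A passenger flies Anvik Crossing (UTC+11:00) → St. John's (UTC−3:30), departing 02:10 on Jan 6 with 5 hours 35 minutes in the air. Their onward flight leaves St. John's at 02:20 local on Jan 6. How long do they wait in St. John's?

9 hours 5 minutes

Convert departure to UTC: 02:10 − 11:00 = 15:10 UTC on Jan 5.
Add 5 hours and 35 minutes flight time → 20:45 UTC.
St. John's is UTC−3:30, so local arrival = 20:45 − 3:30 = 17:15 on Jan 5.
Layover = 02:20 − 17:15 (+1 day) = 9 hours 5 minutes.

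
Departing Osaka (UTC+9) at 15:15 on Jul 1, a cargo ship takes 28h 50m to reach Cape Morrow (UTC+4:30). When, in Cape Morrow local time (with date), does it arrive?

15:35 on July 2

Cape Morrow is 4:30 behind Osaka.
After 28 hours and 50 minutes it is 20:05 (Jul 2) in Osaka.
Shift by the zone difference: 20:05 − 4:30 = 15:35 on Jul 2 in Cape Morrow.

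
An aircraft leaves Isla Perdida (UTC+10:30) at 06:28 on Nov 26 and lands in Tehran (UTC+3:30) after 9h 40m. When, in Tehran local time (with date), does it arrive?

Tehran is 7:00 behind Isla Perdida.
After 9 hours 40 minutes it is 16:08 in Isla Perdida.
Shift by the zone difference: 16:08 − 7:00 = 09:08 on Nov 26 in Tehran.

09:08 on November 26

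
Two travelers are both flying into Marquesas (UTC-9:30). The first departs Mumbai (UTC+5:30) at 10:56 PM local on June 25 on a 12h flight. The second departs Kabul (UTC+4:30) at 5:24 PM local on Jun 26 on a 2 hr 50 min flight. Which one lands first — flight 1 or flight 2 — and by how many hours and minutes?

the first, by 10 hours 18 minutes

Flight 1 in UTC: 10:56 PM − 5:30 = 5:26 PM on Jun 25.
+12 hours → arrive 5:26 AM UTC on Jun 26.
Flight 2 in UTC: 5:24 PM − 4:30 = 12:54 PM on Jun 26.
+2 hours 50 minutes → arrive 3:44 PM UTC on Jun 26.
Flight 1 lands earlier by 10 hours 18 minutes.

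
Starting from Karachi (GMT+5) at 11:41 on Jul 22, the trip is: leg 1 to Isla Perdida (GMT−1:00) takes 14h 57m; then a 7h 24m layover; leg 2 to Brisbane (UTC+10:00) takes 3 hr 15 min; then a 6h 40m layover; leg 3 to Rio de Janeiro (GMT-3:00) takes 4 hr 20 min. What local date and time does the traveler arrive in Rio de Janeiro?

16:17 on July 23

Convert departure to UTC: 11:41 − 5:00 = 06:41 UTC on Jul 22.
Add 14 hours 57 minutes leg 1 → 21:38 UTC.
Add 7 hours 24 minutes layover in Isla Perdida → 05:02 UTC (Jul 23).
Add 3 hours 15 minutes leg 2 → 08:17 UTC.
Add 6 hours and 40 minutes layover in Brisbane → 14:57 UTC.
Add 4 hours 20 minutes leg 3 → 19:17 UTC.
Rio de Janeiro is UTC−3:00, so local arrival = 19:17 − 3:00 = 16:17 on Jul 23.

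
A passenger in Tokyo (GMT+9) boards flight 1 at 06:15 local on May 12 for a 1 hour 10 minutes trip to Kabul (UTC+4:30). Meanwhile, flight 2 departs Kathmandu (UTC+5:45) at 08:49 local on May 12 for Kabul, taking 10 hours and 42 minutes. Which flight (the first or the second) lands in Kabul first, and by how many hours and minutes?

Flight 1 in UTC: 06:15 − 9:00 = 21:15 on May 11.
+1 hour and 10 minutes → arrive 22:25 UTC on May 11.
Flight 2 in UTC: 08:49 − 5:45 = 03:04 on May 12.
+10 hours 42 minutes → arrive 13:46 UTC on May 12.
Flight 1 lands earlier by 15 hours 21 minutes.

the first, by 15 hours 21 minutes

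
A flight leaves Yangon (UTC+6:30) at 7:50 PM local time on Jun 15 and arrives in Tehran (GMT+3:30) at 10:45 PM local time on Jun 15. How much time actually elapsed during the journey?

5 hours 55 minutes

Departure in UTC: 7:50 PM − 6:30 = 1:20 PM on Jun 15.
Arrival in UTC: 10:45 PM − 3:30 = 7:15 PM on Jun 15.
Elapsed = 7:15 PM − 1:20 PM = 5 hours 55 minutes.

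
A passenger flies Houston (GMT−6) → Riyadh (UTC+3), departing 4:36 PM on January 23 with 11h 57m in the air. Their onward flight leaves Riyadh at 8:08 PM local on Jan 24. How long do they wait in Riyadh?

6 hours 35 minutes

Convert departure to UTC: 4:36 PM + 6:00 = 10:36 PM UTC on Jan 23.
Add 11 hours 57 minutes flight time → 10:33 AM UTC (Jan 24).
Riyadh is UTC+3:00, so local arrival = 10:33 AM + 3:00 = 1:33 PM on Jan 24.
Layover = 8:08 PM − 1:33 PM = 6 hours 35 minutes.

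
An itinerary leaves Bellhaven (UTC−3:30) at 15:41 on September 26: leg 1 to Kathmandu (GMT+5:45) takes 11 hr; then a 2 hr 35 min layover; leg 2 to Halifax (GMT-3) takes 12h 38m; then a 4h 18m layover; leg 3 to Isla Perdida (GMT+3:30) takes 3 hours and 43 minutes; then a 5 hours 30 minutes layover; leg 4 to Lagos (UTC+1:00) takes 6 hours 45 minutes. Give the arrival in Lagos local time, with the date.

Convert departure to UTC: 15:41 + 3:30 = 19:11 UTC on Sep 26.
Add 11 hours leg 1 → 06:11 UTC (Sep 27).
Add 2 hours and 35 minutes layover in Kathmandu → 08:46 UTC.
Add 12 hours 38 minutes leg 2 → 21:24 UTC.
Add 4 hours 18 minutes layover in Halifax → 01:42 UTC (Sep 28).
Add 3 hours and 43 minutes leg 3 → 05:25 UTC.
Add 5 hours 30 minutes layover in Isla Perdida → 10:55 UTC.
Add 6 hours and 45 minutes leg 4 → 17:40 UTC.
Lagos is UTC+1:00, so local arrival = 17:40 + 1:00 = 18:40 on Sep 28.

18:40 on Sep 28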